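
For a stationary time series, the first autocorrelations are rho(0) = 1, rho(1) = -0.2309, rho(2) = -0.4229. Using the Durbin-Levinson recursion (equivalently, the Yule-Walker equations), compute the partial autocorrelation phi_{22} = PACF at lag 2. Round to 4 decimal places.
\phi_{22} = -0.5030

The PACF at lag k is phi_{kk}, the last component of the solution
to the Yule-Walker system G_k phi = r_k where
  (G_k)_{ij} = rho(|i - j|), (r_k)_i = rho(i), i,j = 1..k.
Equivalently, Durbin-Levinson gives phi_{kk} iteratively:
  phi_{11} = rho(1)
  phi_{kk} = [rho(k) - sum_{j=1..k-1} phi_{k-1,j} rho(k-j)]
            / [1 - sum_{j=1..k-1} phi_{k-1,j} rho(j)],
  phi_{k,j} = phi_{k-1,j} - phi_{kk} phi_{k-1,k-j},  j = 1..k-1.
Step k = 1:
  phi_11 = rho(1) = -0.2309.
Step k = 2:
  phi_22 = [rho(2) - phi_11 rho(1)] / [1 - phi_11 rho(1)] = [-0.4229 - (-0.2309)(-0.2309)] / [1 - (-0.2309)(-0.2309)]
         = -0.47621481 / 0.94668519 = -0.503.
Therefore phi_{22} = -0.5030.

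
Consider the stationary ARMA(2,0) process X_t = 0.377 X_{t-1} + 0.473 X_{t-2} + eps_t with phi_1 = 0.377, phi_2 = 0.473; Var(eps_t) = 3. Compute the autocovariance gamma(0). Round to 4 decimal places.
\gamma(0) = 7.9153

Multiply the model equation by X_{t-k} and take expectations. With theta_0 = psi_0 = 1 and psi_j the MA(infinity) weights, this gives
  gamma(k) - sum_i phi_i gamma(k-i) = c_k,
  c_k = sigma^2 * sum_{j=k..q} theta_j psi_{j-k}   (c_k = 0 for k > q),
using gamma(-m) = gamma(m).
Pure AR (q = 0): c_0 = sigma^2 = 3, c_k = 0 for k >= 1.
Equations for k = 0, 1, 2 (AR order 2, c_2 = 0):
  (E0) gamma(0) = phi_1 gamma(1) + phi_2 gamma(2) + c_0
  (E1) gamma(1) = phi_1 gamma(0) + phi_2 gamma(1) + c_1
  (E2) gamma(2) = phi_1 gamma(1) + phi_2 gamma(0)
From (E1): gamma(1) = A gamma(0) + B with
  A = phi_1 / (1 - phi_2) = 0.377 / 0.527 = 0.71537,   B = c_1 / (1 - phi_2) = 0 / 0.527 = 0.
Insert (E2) into (E0): gamma(0) (1 - phi_2^2) = phi_1 (1 + phi_2) gamma(1) + c_0.
  phi_1 (1 + phi_2) = (0.377)(1.473) = 0.555321,   1 - phi_2^2 = 0.776271.
Replace gamma(1) by A gamma(0) + B and collect gamma(0):
  gamma(0) [0.776271 - (0.555321)(0.71537)] = c_0 = 3
  gamma(0) * 0.379011 = 3
  gamma(0) = 3 / 0.379011 = 7.915337.
Therefore gamma(0) = 7.9153 (to 4 decimal places).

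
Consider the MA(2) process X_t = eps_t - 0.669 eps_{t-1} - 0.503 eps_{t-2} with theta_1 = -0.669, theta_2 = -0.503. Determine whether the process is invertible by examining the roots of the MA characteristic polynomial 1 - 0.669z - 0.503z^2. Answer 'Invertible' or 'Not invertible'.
\text{Not invertible}

The MA(q) characteristic polynomial is P(z) = 1 - 0.669z - 0.503z^2.
Invertibility requires all roots to lie outside the unit circle, i.e. |z| > 1 for every root.
Set 1 + (-0.669) z + (-0.503) z^2 = 0, i.e. a z^2 + b z + c = 0 with a = -0.503, b = -0.669, c = 1.
Discriminant D = b^2 - 4ac = (-0.669)^2 - 4*(-0.503)*1 = 0.447561 - (-2.012) = 2.459561.
D >= 0, so the roots are real: z = (-b +/- sqrt(D)) / (2a) = (0.669 +/- 1.568299) / (-1.006).
  z_1 = (0.669 + 1.568299) / (-1.006) = -2.224,   |z_1| = 2.224.
  z_2 = (0.669 - 1.568299) / (-1.006) = 0.8939,   |z_2| = 0.8939.
Moduli of all roots: 2.2240, 0.8939.
All moduli strictly greater than 1? No.
Verdict: Not invertible.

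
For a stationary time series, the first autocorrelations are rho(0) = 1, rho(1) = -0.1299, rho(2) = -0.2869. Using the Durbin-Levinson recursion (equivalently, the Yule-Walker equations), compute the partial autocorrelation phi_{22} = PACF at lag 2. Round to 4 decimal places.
\phi_{22} = -0.3090

The PACF at lag k is phi_{kk}, the last component of the solution
to the Yule-Walker system G_k phi = r_k where
  (G_k)_{ij} = rho(|i - j|), (r_k)_i = rho(i), i,j = 1..k.
Equivalently, Durbin-Levinson gives phi_{kk} iteratively:
  phi_{11} = rho(1)
  phi_{kk} = [rho(k) - sum_{j=1..k-1} phi_{k-1,j} rho(k-j)]
            / [1 - sum_{j=1..k-1} phi_{k-1,j} rho(j)],
  phi_{k,j} = phi_{k-1,j} - phi_{kk} phi_{k-1,k-j},  j = 1..k-1.
Step k = 1:
  phi_11 = rho(1) = -0.1299.
Step k = 2:
  phi_22 = [rho(2) - phi_11 rho(1)] / [1 - phi_11 rho(1)] = [-0.2869 - (-0.1299)(-0.1299)] / [1 - (-0.1299)(-0.1299)]
         = -0.30377401 / 0.98312599 = -0.309.
Therefore phi_{22} = -0.3090.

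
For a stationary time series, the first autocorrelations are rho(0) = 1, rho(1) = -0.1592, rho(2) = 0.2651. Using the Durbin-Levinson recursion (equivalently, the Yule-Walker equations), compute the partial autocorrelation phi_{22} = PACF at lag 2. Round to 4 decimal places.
\phi_{22} = 0.2460

The PACF at lag k is phi_{kk}, the last component of the solution
to the Yule-Walker system G_k phi = r_k where
  (G_k)_{ij} = rho(|i - j|), (r_k)_i = rho(i), i,j = 1..k.
Equivalently, Durbin-Levinson gives phi_{kk} iteratively:
  phi_{11} = rho(1)
  phi_{kk} = [rho(k) - sum_{j=1..k-1} phi_{k-1,j} rho(k-j)]
            / [1 - sum_{j=1..k-1} phi_{k-1,j} rho(j)],
  phi_{k,j} = phi_{k-1,j} - phi_{kk} phi_{k-1,k-j},  j = 1..k-1.
Step k = 1:
  phi_11 = rho(1) = -0.1592.
Step k = 2:
  phi_22 = [rho(2) - phi_11 rho(1)] / [1 - phi_11 rho(1)] = [0.2651 - (-0.1592)(-0.1592)] / [1 - (-0.1592)(-0.1592)]
         = 0.23975536 / 0.97465536 = 0.246.
Therefore phi_{22} = 0.2460.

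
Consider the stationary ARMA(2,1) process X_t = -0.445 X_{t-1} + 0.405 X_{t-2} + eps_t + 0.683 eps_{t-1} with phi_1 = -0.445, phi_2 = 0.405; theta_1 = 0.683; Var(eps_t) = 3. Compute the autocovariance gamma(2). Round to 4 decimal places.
\gamma(2) = 1.1406

Multiply the model equation by X_{t-k} and take expectations. With theta_0 = psi_0 = 1 and psi_j the MA(infinity) weights, this gives
  gamma(k) - sum_i phi_i gamma(k-i) = c_k,
  c_k = sigma^2 * sum_{j=k..q} theta_j psi_{j-k}   (c_k = 0 for k > q),
using gamma(-m) = gamma(m).
psi-weights needed (psi_j = theta_j + sum_i phi_i psi_{j-i}):
  psi_1 = theta_1 + phi_1 = 0.683 + (-0.445) = 0.238
Right-hand sides:
  c_0 = sigma^2 (1 + theta_1 psi_1) = 3 * (1 + (0.683)(0.238)) = 3 * 1.162554 = 3.487662
  c_1 = sigma^2 theta_1 = 3 * (0.683) = 2.049
  c_2 = 0
Equations for k = 0, 1, 2 (AR order 2, c_2 = 0):
  (E0) gamma(0) = phi_1 gamma(1) + phi_2 gamma(2) + c_0
  (E1) gamma(1) = phi_1 gamma(0) + phi_2 gamma(1) + c_1
  (E2) gamma(2) = phi_1 gamma(1) + phi_2 gamma(0)
From (E1): gamma(1) = A gamma(0) + B with
  A = phi_1 / (1 - phi_2) = -0.445 / 0.595 = -0.747899,   B = c_1 / (1 - phi_2) = 2.049 / 0.595 = 3.443697.
Insert (E2) into (E0): gamma(0) (1 - phi_2^2) = phi_1 (1 + phi_2) gamma(1) + c_0.
  phi_1 (1 + phi_2) = (-0.445)(1.405) = -0.625225,   1 - phi_2^2 = 0.835975.
Replace gamma(1) by A gamma(0) + B and collect gamma(0):
  gamma(0) [0.835975 - (-0.625225)(-0.747899)] = (-0.625225)(3.443697) + 3.487662
  gamma(0) * 0.36837 = 1.334576
  gamma(0) = 1.334576 / 0.36837 = 3.622926.
  gamma(1) = A gamma(0) + B = (-0.747899)(3.622926) + (3.443697) = 0.734114.
  gamma(2) = phi_1 gamma(1) + phi_2 gamma(0) = (-0.445)(0.734114) + (0.405)(3.622926) = 1.140604.
Therefore gamma(2) = 1.1406 (to 4 decimal places).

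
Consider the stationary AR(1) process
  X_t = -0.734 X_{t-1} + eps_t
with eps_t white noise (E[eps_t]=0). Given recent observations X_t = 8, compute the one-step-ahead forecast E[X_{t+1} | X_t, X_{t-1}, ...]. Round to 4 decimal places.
E[X_{t+1} \mid \mathcal F_t] = -5.8720

For an AR(p) model X_t = c + sum_i phi_i X_{t-i} + eps_t, the
one-step-ahead conditional mean is
  E[X_{t+1} | X_t, ...] = c + sum_i phi_i X_{t+1-i}.
Substitute known values:
  E[X_{t+1} | ...] = (-0.734) * (8)
                   = -5.8720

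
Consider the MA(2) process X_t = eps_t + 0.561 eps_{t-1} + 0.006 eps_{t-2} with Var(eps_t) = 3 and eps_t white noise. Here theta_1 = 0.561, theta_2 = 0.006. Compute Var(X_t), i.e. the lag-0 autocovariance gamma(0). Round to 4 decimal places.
\gamma(0) = 3.9443

For an MA(q) process X_t = eps_t + sum_i theta_i eps_{t-i} with
Var(eps_t) = sigma^2, the variance is
  gamma(0) = sigma^2 * (1 + sum_i theta_i^2).
  sum_i theta_i^2 = (0.561)^2 + (0.006)^2 = 0.314721 + 0.000036 = 0.314757.
  gamma(0) = 3 * (1 + 0.314757) = 3 * 1.314757 = 3.944271, which rounds to 3.9443.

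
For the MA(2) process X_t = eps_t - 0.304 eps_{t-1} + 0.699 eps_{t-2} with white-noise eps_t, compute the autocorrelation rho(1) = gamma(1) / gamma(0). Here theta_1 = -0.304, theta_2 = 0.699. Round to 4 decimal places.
\rho(1) = -0.3267

For an MA(q) process with theta_0 = 1, the autocovariance is
  gamma(k) = sigma^2 * sum_{i=0..q-k} theta_i * theta_{i+k},
and rho(k) = gamma(k) / gamma(0). Sigma^2 cancels.
  numerator   = (1)*(-0.304) + (-0.304)*(0.699) = -0.516496.
  denominator = (1)^2 + (-0.304)^2 + (0.699)^2 = 1.581017.
  rho(1) = -0.516496 / 1.581017 = -0.3267.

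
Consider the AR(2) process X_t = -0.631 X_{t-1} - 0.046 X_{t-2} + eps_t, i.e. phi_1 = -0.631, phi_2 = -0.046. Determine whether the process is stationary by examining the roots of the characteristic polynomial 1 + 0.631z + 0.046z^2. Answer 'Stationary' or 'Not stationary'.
\text{Stationary}

The AR(p) characteristic polynomial is P(z) = 1 + 0.631z + 0.046z^2.
Stationarity requires all roots to lie outside the unit circle, i.e. |z| > 1 for every root.
Set 1 + (0.631) z + (0.046) z^2 = 0, i.e. a z^2 + b z + c = 0 with a = 0.046, b = 0.631, c = 1.
Discriminant D = b^2 - 4ac = (0.631)^2 - 4*(0.046)*1 = 0.398161 - (0.184) = 0.214161.
D >= 0, so the roots are real: z = (-b +/- sqrt(D)) / (2a) = (-0.631 +/- 0.462775) / (0.092).
  z_1 = (-0.631 + 0.462775) / (0.092) = -1.8285,   |z_1| = 1.8285.
  z_2 = (-0.631 - 0.462775) / (0.092) = -11.8889,   |z_2| = 11.8889.
Moduli of all roots: 1.8285, 11.8889.
All moduli strictly greater than 1? Yes.
Verdict: Stationary.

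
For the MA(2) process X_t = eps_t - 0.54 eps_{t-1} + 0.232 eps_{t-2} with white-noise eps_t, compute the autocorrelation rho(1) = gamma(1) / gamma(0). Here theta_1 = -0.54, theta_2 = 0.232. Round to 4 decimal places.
\rho(1) = -0.4945

For an MA(q) process with theta_0 = 1, the autocovariance is
  gamma(k) = sigma^2 * sum_{i=0..q-k} theta_i * theta_{i+k},
and rho(k) = gamma(k) / gamma(0). Sigma^2 cancels.
  numerator   = (1)*(-0.54) + (-0.54)*(0.232) = -0.66528.
  denominator = (1)^2 + (-0.54)^2 + (0.232)^2 = 1.345424.
  rho(1) = -0.66528 / 1.345424 = -0.4945.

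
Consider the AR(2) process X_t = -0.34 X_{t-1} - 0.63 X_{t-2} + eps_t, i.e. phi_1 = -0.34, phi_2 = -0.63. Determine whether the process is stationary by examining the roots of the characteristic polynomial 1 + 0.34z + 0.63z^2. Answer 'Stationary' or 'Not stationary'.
\text{Stationary}

The AR(p) characteristic polynomial is P(z) = 1 + 0.34z + 0.63z^2.
Stationarity requires all roots to lie outside the unit circle, i.e. |z| > 1 for every root.
Set 1 + (0.34) z + (0.63) z^2 = 0, i.e. a z^2 + b z + c = 0 with a = 0.63, b = 0.34, c = 1.
Discriminant D = b^2 - 4ac = (0.34)^2 - 4*(0.63)*1 = 0.1156 - (2.52) = -2.4044.
D < 0, so the roots are the complex-conjugate pair z = (-b +/- i sqrt(-D)) / (2a) = -0.2698 +/- 1.2306i.
For a conjugate pair |z|^2 = z * conj(z) = (product of roots) = c/a = 1/(0.63) = 1.587302, so |z| = sqrt(1.587302) = 1.2599 for both roots.
Moduli of all roots: 1.2599, 1.2599.
All moduli strictly greater than 1? Yes.
Verdict: Stationary.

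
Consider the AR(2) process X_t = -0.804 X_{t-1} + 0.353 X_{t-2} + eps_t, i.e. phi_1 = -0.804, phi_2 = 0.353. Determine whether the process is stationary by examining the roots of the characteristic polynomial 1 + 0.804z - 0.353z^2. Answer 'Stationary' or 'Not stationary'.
\text{Not stationary}

The AR(p) characteristic polynomial is P(z) = 1 + 0.804z - 0.353z^2.
Stationarity requires all roots to lie outside the unit circle, i.e. |z| > 1 for every root.
Set 1 + (0.804) z + (-0.353) z^2 = 0, i.e. a z^2 + b z + c = 0 with a = -0.353, b = 0.804, c = 1.
Discriminant D = b^2 - 4ac = (0.804)^2 - 4*(-0.353)*1 = 0.646416 - (-1.412) = 2.058416.
D >= 0, so the roots are real: z = (-b +/- sqrt(D)) / (2a) = (-0.804 +/- 1.434718) / (-0.706).
  z_1 = (-0.804 + 1.434718) / (-0.706) = -0.8934,   |z_1| = 0.8934.
  z_2 = (-0.804 - 1.434718) / (-0.706) = 3.171,   |z_2| = 3.171.
Moduli of all roots: 0.8934, 3.1710.
All moduli strictly greater than 1? No.
Verdict: Not stationary.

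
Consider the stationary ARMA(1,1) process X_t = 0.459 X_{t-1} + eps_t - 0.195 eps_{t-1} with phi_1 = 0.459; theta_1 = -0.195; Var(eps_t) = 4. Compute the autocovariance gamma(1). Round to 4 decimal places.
\gamma(1) = 1.2181

Multiply the model equation by X_{t-k} and take expectations. With theta_0 = psi_0 = 1 and psi_j the MA(infinity) weights, this gives
  gamma(k) - sum_i phi_i gamma(k-i) = c_k,
  c_k = sigma^2 * sum_{j=k..q} theta_j psi_{j-k}   (c_k = 0 for k > q),
using gamma(-m) = gamma(m).
psi-weights needed (psi_j = theta_j + sum_i phi_i psi_{j-i}):
  psi_1 = theta_1 + phi_1 = -0.195 + (0.459) = 0.264
Right-hand sides:
  c_0 = sigma^2 (1 + theta_1 psi_1) = 4 * (1 + (-0.195)(0.264)) = 4 * 0.94852 = 3.79408
  c_1 = sigma^2 theta_1 = 4 * (-0.195) = -0.78
  c_2 = 0
Equations for k = 0 and k = 1 (AR order 1):
  gamma(0) = phi_1 gamma(1) + c_0
  gamma(1) = phi_1 gamma(0) + c_1
Substituting the second into the first: gamma(0) (1 - phi_1^2) = c_0 + phi_1 c_1, so
  gamma(0) = (c_0 + phi_1 c_1) / (1 - phi_1^2) = (3.79408 + (0.459)(-0.78)) / (1 - (0.459)^2) = 3.43606 / 0.789319 = 4.353196.
  gamma(1) = phi_1 gamma(0) + c_1 = (0.459)(4.353196) + (-0.78) = 1.218117.
Therefore gamma(1) = 1.2181 (to 4 decimal places).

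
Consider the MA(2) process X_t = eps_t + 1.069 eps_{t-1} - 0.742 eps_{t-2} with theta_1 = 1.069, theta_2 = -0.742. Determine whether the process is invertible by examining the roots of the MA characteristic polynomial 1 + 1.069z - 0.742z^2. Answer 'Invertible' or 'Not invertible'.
\text{Not invertible}

The MA(q) characteristic polynomial is P(z) = 1 + 1.069z - 0.742z^2.
Invertibility requires all roots to lie outside the unit circle, i.e. |z| > 1 for every root.
Set 1 + (1.069) z + (-0.742) z^2 = 0, i.e. a z^2 + b z + c = 0 with a = -0.742, b = 1.069, c = 1.
Discriminant D = b^2 - 4ac = (1.069)^2 - 4*(-0.742)*1 = 1.142761 - (-2.968) = 4.110761.
D >= 0, so the roots are real: z = (-b +/- sqrt(D)) / (2a) = (-1.069 +/- 2.027501) / (-1.484).
  z_1 = (-1.069 + 2.027501) / (-1.484) = -0.6459,   |z_1| = 0.6459.
  z_2 = (-1.069 - 2.027501) / (-1.484) = 2.0866,   |z_2| = 2.0866.
Moduli of all roots: 0.6459, 2.0866.
All moduli strictly greater than 1? No.
Verdict: Not invertible.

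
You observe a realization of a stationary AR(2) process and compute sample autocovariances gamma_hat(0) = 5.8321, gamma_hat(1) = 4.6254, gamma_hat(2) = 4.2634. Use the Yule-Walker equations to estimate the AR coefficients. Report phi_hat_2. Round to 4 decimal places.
\hat\phi_{2} = 0.2750

The Yule-Walker equations for an AR(p) process read, in matrix form,
  Gamma_p phi = r_p,   with   (Gamma_p)_{ij} = gamma(|i - j|),
                       (r_p)_i = gamma(i),   i,j = 1..p.
Substitute the sample gammas (Toeplitz matrix and right-hand side of size 2):
  Gamma_p = [[5.8321, 4.6254], [4.6254, 5.8321]]
  r_p     = [4.6254, 4.2634]
Written out:
  5.8321 phi_1 + 4.6254 phi_2 = 4.6254
  4.6254 phi_1 + 5.8321 phi_2 = 4.2634
Solve by Cramer's rule:
  det = gamma(0)^2 - gamma(1)^2 = (5.8321)^2 - (4.6254)^2 = 34.01339041 - 21.39432516 = 12.61906525
  phi_hat_1 = [gamma(1) gamma(0) - gamma(1) gamma(2)] / det = [(4.6254)(5.8321) - (4.6254)(4.2634)] / 12.61906525 = 7.25586498 / 12.61906525 = 0.575
  phi_hat_2 = [gamma(0) gamma(2) - gamma(1)^2] / det = [(5.8321)(4.2634) - (4.6254)^2] / 12.61906525 = 3.47024998 / 12.61906525 = 0.275
So phi_hat = [0.5750, 0.2750].
Therefore phi_hat_2 = 0.2750.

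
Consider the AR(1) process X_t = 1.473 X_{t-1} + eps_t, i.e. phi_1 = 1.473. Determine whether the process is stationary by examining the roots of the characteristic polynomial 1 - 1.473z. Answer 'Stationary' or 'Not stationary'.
\text{Not stationary}

The AR(p) characteristic polynomial is P(z) = 1 - 1.473z.
Stationarity requires all roots to lie outside the unit circle, i.e. |z| > 1 for every root.
This is linear in z: 1 + (-1.473) z = 0  =>  z = -1/(-1.473) = 0.678887,  |z| = 0.678887.
Moduli of all roots: 0.6789.
All moduli strictly greater than 1? No.
Verdict: Not stationary.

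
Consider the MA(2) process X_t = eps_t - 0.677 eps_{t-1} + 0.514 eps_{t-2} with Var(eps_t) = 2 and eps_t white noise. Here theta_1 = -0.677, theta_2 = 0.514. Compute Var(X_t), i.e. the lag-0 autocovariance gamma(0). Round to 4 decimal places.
\gamma(0) = 3.4451

For an MA(q) process X_t = eps_t + sum_i theta_i eps_{t-i} with
Var(eps_t) = sigma^2, the variance is
  gamma(0) = sigma^2 * (1 + sum_i theta_i^2).
  sum_i theta_i^2 = (-0.677)^2 + (0.514)^2 = 0.458329 + 0.264196 = 0.722525.
  gamma(0) = 2 * (1 + 0.722525) = 2 * 1.722525 = 3.44505, which rounds to 3.4451.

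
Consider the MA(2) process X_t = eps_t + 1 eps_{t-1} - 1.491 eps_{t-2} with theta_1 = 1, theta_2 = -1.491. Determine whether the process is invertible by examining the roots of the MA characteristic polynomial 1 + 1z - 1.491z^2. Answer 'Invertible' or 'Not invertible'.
\text{Not invertible}

The MA(q) characteristic polynomial is P(z) = 1 + 1z - 1.491z^2.
Invertibility requires all roots to lie outside the unit circle, i.e. |z| > 1 for every root.
Set 1 + (1) z + (-1.491) z^2 = 0, i.e. a z^2 + b z + c = 0 with a = -1.491, b = 1, c = 1.
Discriminant D = b^2 - 4ac = (1)^2 - 4*(-1.491)*1 = 1 - (-5.964) = 6.964.
D >= 0, so the roots are real: z = (-b +/- sqrt(D)) / (2a) = (-1 +/- 2.638939) / (-2.982).
  z_1 = (-1 + 2.638939) / (-2.982) = -0.5496,   |z_1| = 0.5496.
  z_2 = (-1 - 2.638939) / (-2.982) = 1.2203,   |z_2| = 1.2203.
Moduli of all roots: 0.5496, 1.2203.
All moduli strictly greater than 1? No.
Verdict: Not invertible.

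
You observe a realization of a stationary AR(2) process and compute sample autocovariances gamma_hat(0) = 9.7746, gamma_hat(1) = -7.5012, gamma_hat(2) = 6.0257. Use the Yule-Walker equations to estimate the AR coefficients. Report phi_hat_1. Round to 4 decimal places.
\hat\phi_{1} = -0.7160

The Yule-Walker equations for an AR(p) process read, in matrix form,
  Gamma_p phi = r_p,   with   (Gamma_p)_{ij} = gamma(|i - j|),
                       (r_p)_i = gamma(i),   i,j = 1..p.
Substitute the sample gammas (Toeplitz matrix and right-hand side of size 2):
  Gamma_p = [[9.7746, -7.5012], [-7.5012, 9.7746]]
  r_p     = [-7.5012, 6.0257]
Written out:
  9.7746 phi_1 - 7.5012 phi_2 = -7.5012
  -7.5012 phi_1 + 9.7746 phi_2 = 6.0257
Solve by Cramer's rule:
  det = gamma(0)^2 - gamma(1)^2 = (9.7746)^2 - (-7.5012)^2 = 95.54280516 - 56.26800144 = 39.27480372
  phi_hat_1 = [gamma(1) gamma(0) - gamma(1) gamma(2)] / det = [(-7.5012)(9.7746) - (-7.5012)(6.0257)] / 39.27480372 = -28.12124868 / 39.27480372 = -0.716
  phi_hat_2 = [gamma(0) gamma(2) - gamma(1)^2] / det = [(9.7746)(6.0257) - (-7.5012)^2] / 39.27480372 = 2.63080578 / 39.27480372 = 0.067
So phi_hat = [-0.7160, 0.0670].
Therefore phi_hat_1 = -0.7160.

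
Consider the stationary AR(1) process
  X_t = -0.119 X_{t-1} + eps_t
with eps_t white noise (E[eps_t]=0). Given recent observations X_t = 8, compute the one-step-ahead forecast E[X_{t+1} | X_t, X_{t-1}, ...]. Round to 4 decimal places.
E[X_{t+1} \mid \mathcal F_t] = -0.9520

For an AR(p) model X_t = c + sum_i phi_i X_{t-i} + eps_t, the
one-step-ahead conditional mean is
  E[X_{t+1} | X_t, ...] = c + sum_i phi_i X_{t+1-i}.
Substitute known values:
  E[X_{t+1} | ...] = (-0.119) * (8)
                   = -0.9520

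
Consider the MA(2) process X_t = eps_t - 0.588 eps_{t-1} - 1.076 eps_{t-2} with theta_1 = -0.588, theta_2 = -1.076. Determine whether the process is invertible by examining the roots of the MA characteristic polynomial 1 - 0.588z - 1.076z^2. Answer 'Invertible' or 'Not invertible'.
\text{Not invertible}

The MA(q) characteristic polynomial is P(z) = 1 - 0.588z - 1.076z^2.
Invertibility requires all roots to lie outside the unit circle, i.e. |z| > 1 for every root.
Set 1 + (-0.588) z + (-1.076) z^2 = 0, i.e. a z^2 + b z + c = 0 with a = -1.076, b = -0.588, c = 1.
Discriminant D = b^2 - 4ac = (-0.588)^2 - 4*(-1.076)*1 = 0.345744 - (-4.304) = 4.649744.
D >= 0, so the roots are real: z = (-b +/- sqrt(D)) / (2a) = (0.588 +/- 2.156327) / (-2.152).
  z_1 = (0.588 + 2.156327) / (-2.152) = -1.2752,   |z_1| = 1.2752.
  z_2 = (0.588 - 2.156327) / (-2.152) = 0.7288,   |z_2| = 0.7288.
Moduli of all roots: 1.2752, 0.7288.
All moduli strictly greater than 1? No.
Verdict: Not invertible.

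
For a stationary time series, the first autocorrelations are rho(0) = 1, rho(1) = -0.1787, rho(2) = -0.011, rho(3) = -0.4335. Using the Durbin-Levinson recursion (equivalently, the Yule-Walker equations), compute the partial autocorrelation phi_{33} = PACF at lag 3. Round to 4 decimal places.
\phi_{33} = -0.4590

The PACF at lag k is phi_{kk}, the last component of the solution
to the Yule-Walker system G_k phi = r_k where
  (G_k)_{ij} = rho(|i - j|), (r_k)_i = rho(i), i,j = 1..k.
Equivalently, Durbin-Levinson gives phi_{kk} iteratively:
  phi_{11} = rho(1)
  phi_{kk} = [rho(k) - sum_{j=1..k-1} phi_{k-1,j} rho(k-j)]
            / [1 - sum_{j=1..k-1} phi_{k-1,j} rho(j)],
  phi_{k,j} = phi_{k-1,j} - phi_{kk} phi_{k-1,k-j},  j = 1..k-1.
Step k = 1:
  phi_11 = rho(1) = -0.1787.
Step k = 2:
  phi_22 = [rho(2) - phi_11 rho(1)] / [1 - phi_11 rho(1)] = [-0.011 - (-0.1787)(-0.1787)] / [1 - (-0.1787)(-0.1787)]
         = -0.04293369 / 0.96806631 = -0.04435.
  Update: phi_21 = phi_11 - phi_22 phi_11 = -0.1787 - (-0.04435)(-0.1787) = -0.186625.
Step k = 3:
  phi_33 = [rho(3) - phi_21 rho(2) - phi_22 rho(1)] / [1 - phi_21 rho(1) - phi_22 rho(2)]
    numerator   = -0.4335 - (-0.186625)(-0.011) - (-0.04435)(-0.1787) = -0.44347821
    denominator = 1 - (-0.186625)(-0.1787) - (-0.04435)(-0.011) = 0.9661622
  phi_33 = -0.44347821 / 0.9661622 = -0.459.
Therefore phi_{33} = -0.4590.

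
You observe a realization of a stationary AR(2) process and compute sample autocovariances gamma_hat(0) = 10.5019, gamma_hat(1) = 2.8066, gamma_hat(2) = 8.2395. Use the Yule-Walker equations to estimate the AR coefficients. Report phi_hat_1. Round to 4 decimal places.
\hat\phi_{1} = 0.0620

The Yule-Walker equations for an AR(p) process read, in matrix form,
  Gamma_p phi = r_p,   with   (Gamma_p)_{ij} = gamma(|i - j|),
                       (r_p)_i = gamma(i),   i,j = 1..p.
Substitute the sample gammas (Toeplitz matrix and right-hand side of size 2):
  Gamma_p = [[10.5019, 2.8066], [2.8066, 10.5019]]
  r_p     = [2.8066, 8.2395]
Written out:
  10.5019 phi_1 + 2.8066 phi_2 = 2.8066
  2.8066 phi_1 + 10.5019 phi_2 = 8.2395
Solve by Cramer's rule:
  det = gamma(0)^2 - gamma(1)^2 = (10.5019)^2 - (2.8066)^2 = 110.28990361 - 7.87700356 = 102.41290005
  phi_hat_1 = [gamma(1) gamma(0) - gamma(1) gamma(2)] / det = [(2.8066)(10.5019) - (2.8066)(8.2395)] / 102.41290005 = 6.34965184 / 102.41290005 = 0.062
  phi_hat_2 = [gamma(0) gamma(2) - gamma(1)^2] / det = [(10.5019)(8.2395) - (2.8066)^2] / 102.41290005 = 78.65340149 / 102.41290005 = 0.768
So phi_hat = [0.0620, 0.7680].
Therefore phi_hat_1 = 0.0620.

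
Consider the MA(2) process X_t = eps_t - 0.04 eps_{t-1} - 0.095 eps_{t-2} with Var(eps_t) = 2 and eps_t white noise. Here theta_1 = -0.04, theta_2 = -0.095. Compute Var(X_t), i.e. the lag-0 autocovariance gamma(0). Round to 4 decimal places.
\gamma(0) = 2.0213

For an MA(q) process X_t = eps_t + sum_i theta_i eps_{t-i} with
Var(eps_t) = sigma^2, the variance is
  gamma(0) = sigma^2 * (1 + sum_i theta_i^2).
  sum_i theta_i^2 = (-0.04)^2 + (-0.095)^2 = 0.0016 + 0.009025 = 0.010625.
  gamma(0) = 2 * (1 + 0.010625) = 2 * 1.010625 = 2.02125, which rounds to 2.0213.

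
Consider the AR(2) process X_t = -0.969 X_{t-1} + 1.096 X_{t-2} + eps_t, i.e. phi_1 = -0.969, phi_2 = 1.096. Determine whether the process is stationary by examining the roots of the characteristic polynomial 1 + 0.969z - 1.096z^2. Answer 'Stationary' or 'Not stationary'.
\text{Not stationary}

The AR(p) characteristic polynomial is P(z) = 1 + 0.969z - 1.096z^2.
Stationarity requires all roots to lie outside the unit circle, i.e. |z| > 1 for every root.
Set 1 + (0.969) z + (-1.096) z^2 = 0, i.e. a z^2 + b z + c = 0 with a = -1.096, b = 0.969, c = 1.
Discriminant D = b^2 - 4ac = (0.969)^2 - 4*(-1.096)*1 = 0.938961 - (-4.384) = 5.322961.
D >= 0, so the roots are real: z = (-b +/- sqrt(D)) / (2a) = (-0.969 +/- 2.307154) / (-2.192).
  z_1 = (-0.969 + 2.307154) / (-2.192) = -0.6105,   |z_1| = 0.6105.
  z_2 = (-0.969 - 2.307154) / (-2.192) = 1.4946,   |z_2| = 1.4946.
Moduli of all roots: 0.6105, 1.4946.
All moduli strictly greater than 1? No.
Verdict: Not stationary.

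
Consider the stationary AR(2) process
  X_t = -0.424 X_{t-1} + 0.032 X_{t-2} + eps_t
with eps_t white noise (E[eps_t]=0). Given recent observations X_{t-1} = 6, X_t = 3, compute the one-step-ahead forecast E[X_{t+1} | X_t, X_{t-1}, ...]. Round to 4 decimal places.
E[X_{t+1} \mid \mathcal F_t] = -1.0800

For an AR(p) model X_t = c + sum_i phi_i X_{t-i} + eps_t, the
one-step-ahead conditional mean is
  E[X_{t+1} | X_t, ...] = c + sum_i phi_i X_{t+1-i}.
Substitute known values:
  E[X_{t+1} | ...] = (-0.424) * (3) + (0.032) * (6)
                   = -1.0800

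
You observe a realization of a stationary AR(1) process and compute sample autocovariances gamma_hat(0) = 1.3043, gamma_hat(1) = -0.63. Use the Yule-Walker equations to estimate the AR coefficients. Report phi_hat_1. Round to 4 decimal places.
\hat\phi_{1} = -0.4830

The Yule-Walker equations for an AR(p) process read, in matrix form,
  Gamma_p phi = r_p,   with   (Gamma_p)_{ij} = gamma(|i - j|),
                       (r_p)_i = gamma(i),   i,j = 1..p.
Substitute the sample gammas (Toeplitz matrix and right-hand side of size 1):
  Gamma_p = [[1.3043]]
  r_p     = [-0.63]
With p = 1 this is the single equation gamma(0) phi_1 = gamma(1):
  phi_hat_1 = gamma(1) / gamma(0) = -0.63 / 1.3043 = -0.4830.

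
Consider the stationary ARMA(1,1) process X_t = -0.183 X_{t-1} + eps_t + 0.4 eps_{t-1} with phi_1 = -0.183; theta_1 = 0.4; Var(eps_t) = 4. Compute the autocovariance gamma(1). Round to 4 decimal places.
\gamma(1) = 0.8323

Multiply the model equation by X_{t-k} and take expectations. With theta_0 = psi_0 = 1 and psi_j the MA(infinity) weights, this gives
  gamma(k) - sum_i phi_i gamma(k-i) = c_k,
  c_k = sigma^2 * sum_{j=k..q} theta_j psi_{j-k}   (c_k = 0 for k > q),
using gamma(-m) = gamma(m).
psi-weights needed (psi_j = theta_j + sum_i phi_i psi_{j-i}):
  psi_1 = theta_1 + phi_1 = 0.4 + (-0.183) = 0.217
Right-hand sides:
  c_0 = sigma^2 (1 + theta_1 psi_1) = 4 * (1 + (0.4)(0.217)) = 4 * 1.0868 = 4.3472
  c_1 = sigma^2 theta_1 = 4 * (0.4) = 1.6
  c_2 = 0
Equations for k = 0 and k = 1 (AR order 1):
  gamma(0) = phi_1 gamma(1) + c_0
  gamma(1) = phi_1 gamma(0) + c_1
Substituting the second into the first: gamma(0) (1 - phi_1^2) = c_0 + phi_1 c_1, so
  gamma(0) = (c_0 + phi_1 c_1) / (1 - phi_1^2) = (4.3472 + (-0.183)(1.6)) / (1 - (-0.183)^2) = 4.0544 / 0.966511 = 4.194882.
  gamma(1) = phi_1 gamma(0) + c_1 = (-0.183)(4.194882) + (1.6) = 0.832337.
Therefore gamma(1) = 0.8323 (to 4 decimal places).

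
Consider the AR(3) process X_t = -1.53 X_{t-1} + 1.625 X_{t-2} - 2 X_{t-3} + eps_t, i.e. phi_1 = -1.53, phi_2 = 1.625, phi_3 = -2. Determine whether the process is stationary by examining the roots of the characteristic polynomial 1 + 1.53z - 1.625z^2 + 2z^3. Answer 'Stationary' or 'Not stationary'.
\text{Not stationary}

The AR(p) characteristic polynomial is P(z) = 1 + 1.53z - 1.625z^2 + 2z^3.
Stationarity requires all roots to lie outside the unit circle, i.e. |z| > 1 for every root.
Degree 3: look for a simple real root z0 first, then factor out (1 - z/z0) and solve the remaining quadratic.
Testing z0 = -0.4: P(-0.4) = 1 + (1.53)(-0.4) + (-1.625)(-0.4)^2 + (2)(-0.4)^3
  = 1 + (-0.612) + (-0.26) + (-0.128) = 0.  So z_0 = -0.4 is a root, |z_0| = 0.4.
Divide out the factor (1 + 2.5 z) = (1 - z/z0) (since 1/z0 = -2.5):
  P(z) = (1 + 2.5 z)(1 + (-0.97) z + (0.8) z^2)
  [check: z-coef -0.97 - (-2.5) = 1.53; z^2-coef 0.8 - (-2.5)(-0.97) = -1.625; z^3-coef -(-2.5)(0.8) = 2.]
Remaining roots from the quadratic factor 1 + (-0.97) z + (0.8) z^2:
  Set 1 + (-0.97) z + (0.8) z^2 = 0, i.e. a z^2 + b z + c = 0 with a = 0.8, b = -0.97, c = 1.
  Discriminant D = b^2 - 4ac = (-0.97)^2 - 4*(0.8)*1 = 0.9409 - (3.2) = -2.2591.
  D < 0, so the roots are the complex-conjugate pair z = (-b +/- i sqrt(-D)) / (2a) = 0.6062 +/- 0.9394i.
  For a conjugate pair |z|^2 = z * conj(z) = (product of roots) = c/a = 1/(0.8) = 1.25, so |z| = sqrt(1.25) = 1.118 for both roots.
Moduli of all roots: 0.4000, 1.1180, 1.1180.
All moduli strictly greater than 1? No.
Verdict: Not stationary.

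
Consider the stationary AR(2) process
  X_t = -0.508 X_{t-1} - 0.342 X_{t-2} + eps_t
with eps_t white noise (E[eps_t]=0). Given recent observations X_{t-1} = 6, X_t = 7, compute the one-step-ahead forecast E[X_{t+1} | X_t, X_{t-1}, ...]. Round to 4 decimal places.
E[X_{t+1} \mid \mathcal F_t] = -5.6080

For an AR(p) model X_t = c + sum_i phi_i X_{t-i} + eps_t, the
one-step-ahead conditional mean is
  E[X_{t+1} | X_t, ...] = c + sum_i phi_i X_{t+1-i}.
Substitute known values:
  E[X_{t+1} | ...] = (-0.508) * (7) + (-0.342) * (6)
                   = -5.6080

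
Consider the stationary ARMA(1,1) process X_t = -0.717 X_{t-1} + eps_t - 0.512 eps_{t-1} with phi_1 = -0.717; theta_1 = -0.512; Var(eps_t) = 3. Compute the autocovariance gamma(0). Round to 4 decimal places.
\gamma(0) = 12.3254

Multiply the model equation by X_{t-k} and take expectations. With theta_0 = psi_0 = 1 and psi_j the MA(infinity) weights, this gives
  gamma(k) - sum_i phi_i gamma(k-i) = c_k,
  c_k = sigma^2 * sum_{j=k..q} theta_j psi_{j-k}   (c_k = 0 for k > q),
using gamma(-m) = gamma(m).
psi-weights needed (psi_j = theta_j + sum_i phi_i psi_{j-i}):
  psi_1 = theta_1 + phi_1 = -0.512 + (-0.717) = -1.229
Right-hand sides:
  c_0 = sigma^2 (1 + theta_1 psi_1) = 3 * (1 + (-0.512)(-1.229)) = 3 * 1.629248 = 4.887744
  c_1 = sigma^2 theta_1 = 3 * (-0.512) = -1.536
  c_2 = 0
Equations for k = 0 and k = 1 (AR order 1):
  gamma(0) = phi_1 gamma(1) + c_0
  gamma(1) = phi_1 gamma(0) + c_1
Substituting the second into the first: gamma(0) (1 - phi_1^2) = c_0 + phi_1 c_1, so
  gamma(0) = (c_0 + phi_1 c_1) / (1 - phi_1^2) = (4.887744 + (-0.717)(-1.536)) / (1 - (-0.717)^2) = 5.989056 / 0.485911 = 12.325418.
Therefore gamma(0) = 12.3254 (to 4 decimal places).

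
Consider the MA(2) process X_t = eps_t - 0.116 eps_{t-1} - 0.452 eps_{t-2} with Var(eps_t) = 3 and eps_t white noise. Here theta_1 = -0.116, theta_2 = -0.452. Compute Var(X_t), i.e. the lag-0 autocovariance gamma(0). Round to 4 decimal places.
\gamma(0) = 3.6533

For an MA(q) process X_t = eps_t + sum_i theta_i eps_{t-i} with
Var(eps_t) = sigma^2, the variance is
  gamma(0) = sigma^2 * (1 + sum_i theta_i^2).
  sum_i theta_i^2 = (-0.116)^2 + (-0.452)^2 = 0.013456 + 0.204304 = 0.21776.
  gamma(0) = 3 * (1 + 0.21776) = 3 * 1.21776 = 3.65328, which rounds to 3.6533.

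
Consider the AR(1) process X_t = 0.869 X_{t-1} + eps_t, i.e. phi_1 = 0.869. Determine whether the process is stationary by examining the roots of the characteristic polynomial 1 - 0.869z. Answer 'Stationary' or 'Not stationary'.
\text{Stationary}

The AR(p) characteristic polynomial is P(z) = 1 - 0.869z.
Stationarity requires all roots to lie outside the unit circle, i.e. |z| > 1 for every root.
This is linear in z: 1 + (-0.869) z = 0  =>  z = -1/(-0.869) = 1.150748,  |z| = 1.150748.
Moduli of all roots: 1.1507.
All moduli strictly greater than 1? Yes.
Verdict: Stationary.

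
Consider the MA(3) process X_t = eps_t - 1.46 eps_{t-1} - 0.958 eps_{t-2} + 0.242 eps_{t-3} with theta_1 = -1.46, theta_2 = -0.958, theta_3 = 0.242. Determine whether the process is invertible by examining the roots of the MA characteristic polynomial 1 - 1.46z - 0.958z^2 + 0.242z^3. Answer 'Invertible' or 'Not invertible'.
\text{Not invertible}

The MA(q) characteristic polynomial is P(z) = 1 - 1.46z - 0.958z^2 + 0.242z^3.
Invertibility requires all roots to lie outside the unit circle, i.e. |z| > 1 for every root.
Degree 3: look for a simple real root z0 first, then factor out (1 - z/z0) and solve the remaining quadratic.
Testing z0 = 5: P(5) = 1 + (-1.46)(5) + (-0.958)(5)^2 + (0.242)(5)^3
  = 1 + (-7.3) + (-23.95) + (30.25) = 0.  So z_0 = 5 is a root, |z_0| = 5.
Divide out the factor (1 - 0.2 z) = (1 - z/z0) (since 1/z0 = 0.2):
  P(z) = (1 - 0.2 z)(1 + (-1.26) z + (-1.21) z^2)
  [check: z-coef -1.26 - (0.2) = -1.46; z^2-coef -1.21 - (0.2)(-1.26) = -0.958; z^3-coef -(0.2)(-1.21) = 0.242.]
Remaining roots from the quadratic factor 1 + (-1.26) z + (-1.21) z^2:
  Set 1 + (-1.26) z + (-1.21) z^2 = 0, i.e. a z^2 + b z + c = 0 with a = -1.21, b = -1.26, c = 1.
  Discriminant D = b^2 - 4ac = (-1.26)^2 - 4*(-1.21)*1 = 1.5876 - (-4.84) = 6.4276.
  D >= 0, so the roots are real: z = (-b +/- sqrt(D)) / (2a) = (1.26 +/- 2.535271) / (-2.42).
    z_1 = (1.26 + 2.535271) / (-2.42) = -1.5683,   |z_1| = 1.5683.
    z_2 = (1.26 - 2.535271) / (-2.42) = 0.527,   |z_2| = 0.527.
Moduli of all roots: 5.0000, 1.5683, 0.5270.
All moduli strictly greater than 1? No.
Verdict: Not invertible.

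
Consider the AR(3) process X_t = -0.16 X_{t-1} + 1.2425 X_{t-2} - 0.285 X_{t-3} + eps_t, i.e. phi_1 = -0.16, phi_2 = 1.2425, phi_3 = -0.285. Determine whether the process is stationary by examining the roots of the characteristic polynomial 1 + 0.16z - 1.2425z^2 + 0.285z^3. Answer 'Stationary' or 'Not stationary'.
\text{Not stationary}

The AR(p) characteristic polynomial is P(z) = 1 + 0.16z - 1.2425z^2 + 0.285z^3.
Stationarity requires all roots to lie outside the unit circle, i.e. |z| > 1 for every root.
Degree 3: look for a simple real root z0 first, then factor out (1 - z/z0) and solve the remaining quadratic.
Testing z0 = 4: P(4) = 1 + (0.16)(4) + (-1.2425)(4)^2 + (0.285)(4)^3
  = 1 + (0.64) + (-19.88) + (18.24) = 0.  So z_0 = 4 is a root, |z_0| = 4.
Divide out the factor (1 - 0.25 z) = (1 - z/z0) (since 1/z0 = 0.25):
  P(z) = (1 - 0.25 z)(1 + (0.41) z + (-1.14) z^2)
  [check: z-coef 0.41 - (0.25) = 0.16; z^2-coef -1.14 - (0.25)(0.41) = -1.2425; z^3-coef -(0.25)(-1.14) = 0.285.]
Remaining roots from the quadratic factor 1 + (0.41) z + (-1.14) z^2:
  Set 1 + (0.41) z + (-1.14) z^2 = 0, i.e. a z^2 + b z + c = 0 with a = -1.14, b = 0.41, c = 1.
  Discriminant D = b^2 - 4ac = (0.41)^2 - 4*(-1.14)*1 = 0.1681 - (-4.56) = 4.7281.
  D >= 0, so the roots are real: z = (-b +/- sqrt(D)) / (2a) = (-0.41 +/- 2.174419) / (-2.28).
    z_1 = (-0.41 + 2.174419) / (-2.28) = -0.7739,   |z_1| = 0.7739.
    z_2 = (-0.41 - 2.174419) / (-2.28) = 1.1335,   |z_2| = 1.1335.
Moduli of all roots: 4.0000, 0.7739, 1.1335.
All moduli strictly greater than 1? No.
Verdict: Not stationary.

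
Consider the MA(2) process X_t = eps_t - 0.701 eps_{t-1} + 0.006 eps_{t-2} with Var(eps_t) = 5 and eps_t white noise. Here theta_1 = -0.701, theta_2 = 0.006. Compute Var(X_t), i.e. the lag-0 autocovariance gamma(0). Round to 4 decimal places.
\gamma(0) = 7.4572

For an MA(q) process X_t = eps_t + sum_i theta_i eps_{t-i} with
Var(eps_t) = sigma^2, the variance is
  gamma(0) = sigma^2 * (1 + sum_i theta_i^2).
  sum_i theta_i^2 = (-0.701)^2 + (0.006)^2 = 0.491401 + 0.000036 = 0.491437.
  gamma(0) = 5 * (1 + 0.491437) = 5 * 1.491437 = 7.457185, which rounds to 7.4572.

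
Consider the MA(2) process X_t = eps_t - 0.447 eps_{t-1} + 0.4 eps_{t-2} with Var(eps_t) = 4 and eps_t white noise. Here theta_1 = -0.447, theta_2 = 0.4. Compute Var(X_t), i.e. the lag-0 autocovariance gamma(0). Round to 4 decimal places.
\gamma(0) = 5.4392

For an MA(q) process X_t = eps_t + sum_i theta_i eps_{t-i} with
Var(eps_t) = sigma^2, the variance is
  gamma(0) = sigma^2 * (1 + sum_i theta_i^2).
  sum_i theta_i^2 = (-0.447)^2 + (0.4)^2 = 0.199809 + 0.16 = 0.359809.
  gamma(0) = 4 * (1 + 0.359809) = 4 * 1.359809 = 5.439236, which rounds to 5.4392.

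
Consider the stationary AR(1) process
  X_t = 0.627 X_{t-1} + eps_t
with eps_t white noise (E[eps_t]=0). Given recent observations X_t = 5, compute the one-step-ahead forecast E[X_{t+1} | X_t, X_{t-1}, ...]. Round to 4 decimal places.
E[X_{t+1} \mid \mathcal F_t] = 3.1350

For an AR(p) model X_t = c + sum_i phi_i X_{t-i} + eps_t, the
one-step-ahead conditional mean is
  E[X_{t+1} | X_t, ...] = c + sum_i phi_i X_{t+1-i}.
Substitute known values:
  E[X_{t+1} | ...] = (0.627) * (5)
                   = 3.1350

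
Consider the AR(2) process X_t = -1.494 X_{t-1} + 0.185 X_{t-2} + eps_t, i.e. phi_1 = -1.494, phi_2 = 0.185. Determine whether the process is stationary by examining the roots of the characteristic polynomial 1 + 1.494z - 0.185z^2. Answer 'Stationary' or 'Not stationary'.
\text{Not stationary}

The AR(p) characteristic polynomial is P(z) = 1 + 1.494z - 0.185z^2.
Stationarity requires all roots to lie outside the unit circle, i.e. |z| > 1 for every root.
Set 1 + (1.494) z + (-0.185) z^2 = 0, i.e. a z^2 + b z + c = 0 with a = -0.185, b = 1.494, c = 1.
Discriminant D = b^2 - 4ac = (1.494)^2 - 4*(-0.185)*1 = 2.232036 - (-0.74) = 2.972036.
D >= 0, so the roots are real: z = (-b +/- sqrt(D)) / (2a) = (-1.494 +/- 1.723959) / (-0.37).
  z_1 = (-1.494 + 1.723959) / (-0.37) = -0.6215,   |z_1| = 0.6215.
  z_2 = (-1.494 - 1.723959) / (-0.37) = 8.6972,   |z_2| = 8.6972.
Moduli of all roots: 0.6215, 8.6972.
All moduli strictly greater than 1? No.
Verdict: Not stationary.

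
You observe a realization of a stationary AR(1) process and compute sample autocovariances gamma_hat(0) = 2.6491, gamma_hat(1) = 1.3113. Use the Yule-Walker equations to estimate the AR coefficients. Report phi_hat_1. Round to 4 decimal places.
\hat\phi_{1} = 0.4950

The Yule-Walker equations for an AR(p) process read, in matrix form,
  Gamma_p phi = r_p,   with   (Gamma_p)_{ij} = gamma(|i - j|),
                       (r_p)_i = gamma(i),   i,j = 1..p.
Substitute the sample gammas (Toeplitz matrix and right-hand side of size 1):
  Gamma_p = [[2.6491]]
  r_p     = [1.3113]
With p = 1 this is the single equation gamma(0) phi_1 = gamma(1):
  phi_hat_1 = gamma(1) / gamma(0) = 1.3113 / 2.6491 = 0.4950.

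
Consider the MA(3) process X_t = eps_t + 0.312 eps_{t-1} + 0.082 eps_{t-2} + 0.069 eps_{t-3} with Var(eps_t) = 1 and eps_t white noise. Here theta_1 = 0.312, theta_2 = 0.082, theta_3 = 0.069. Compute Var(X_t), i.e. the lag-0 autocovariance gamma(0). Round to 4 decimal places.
\gamma(0) = 1.1088

For an MA(q) process X_t = eps_t + sum_i theta_i eps_{t-i} with
Var(eps_t) = sigma^2, the variance is
  gamma(0) = sigma^2 * (1 + sum_i theta_i^2).
  sum_i theta_i^2 = (0.312)^2 + (0.082)^2 + (0.069)^2 = 0.097344 + 0.006724 + 0.004761 = 0.108829.
  gamma(0) = 1 * (1 + 0.108829) = 1 * 1.108829 = 1.108829, which rounds to 1.1088.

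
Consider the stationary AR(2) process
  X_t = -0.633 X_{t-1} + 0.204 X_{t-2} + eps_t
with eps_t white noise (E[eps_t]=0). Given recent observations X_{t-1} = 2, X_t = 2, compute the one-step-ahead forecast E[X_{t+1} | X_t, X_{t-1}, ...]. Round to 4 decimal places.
E[X_{t+1} \mid \mathcal F_t] = -0.8580

For an AR(p) model X_t = c + sum_i phi_i X_{t-i} + eps_t, the
one-step-ahead conditional mean is
  E[X_{t+1} | X_t, ...] = c + sum_i phi_i X_{t+1-i}.
Substitute known values:
  E[X_{t+1} | ...] = (-0.633) * (2) + (0.204) * (2)
                   = -0.8580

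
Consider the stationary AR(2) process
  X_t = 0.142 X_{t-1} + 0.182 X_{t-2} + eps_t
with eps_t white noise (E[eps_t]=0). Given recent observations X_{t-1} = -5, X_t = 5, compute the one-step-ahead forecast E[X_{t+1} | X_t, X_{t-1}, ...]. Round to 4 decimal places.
E[X_{t+1} \mid \mathcal F_t] = -0.2000

For an AR(p) model X_t = c + sum_i phi_i X_{t-i} + eps_t, the
one-step-ahead conditional mean is
  E[X_{t+1} | X_t, ...] = c + sum_i phi_i X_{t+1-i}.
Substitute known values:
  E[X_{t+1} | ...] = (0.142) * (5) + (0.182) * (-5)
                   = -0.2000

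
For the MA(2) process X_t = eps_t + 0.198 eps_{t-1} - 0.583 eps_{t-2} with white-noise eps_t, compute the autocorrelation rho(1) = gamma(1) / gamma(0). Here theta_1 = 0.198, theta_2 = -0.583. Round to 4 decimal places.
\rho(1) = 0.0599

For an MA(q) process with theta_0 = 1, the autocovariance is
  gamma(k) = sigma^2 * sum_{i=0..q-k} theta_i * theta_{i+k},
and rho(k) = gamma(k) / gamma(0). Sigma^2 cancels.
  numerator   = (1)*(0.198) + (0.198)*(-0.583) = 0.082566.
  denominator = (1)^2 + (0.198)^2 + (-0.583)^2 = 1.379093.
  rho(1) = 0.082566 / 1.379093 = 0.0599.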